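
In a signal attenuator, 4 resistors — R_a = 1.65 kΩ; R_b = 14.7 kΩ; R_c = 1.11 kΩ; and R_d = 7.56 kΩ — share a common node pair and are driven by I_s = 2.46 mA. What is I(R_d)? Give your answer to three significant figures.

I ≈ 0.191 mA

ΣG = 1/1.65 + 1/14.7 + 1/1.11 + 1/7.56 = 1.707.
By the current-divider rule, I = I_s · G_k/ΣG = 2.46 × 0.07748 = 0.1906 mA.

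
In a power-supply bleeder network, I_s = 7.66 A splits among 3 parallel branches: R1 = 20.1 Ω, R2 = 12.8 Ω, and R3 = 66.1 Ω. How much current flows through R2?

ΣG = 1/20.1 + 1/12.8 + 1/66.1 = 0.1430.
Current divider: I(R2) = I_s · G_k/ΣG = 7.66 × (0.07812/0.1430) = 7.66 × 0.5463 = 4.185 A.

I ≈ 4.18 A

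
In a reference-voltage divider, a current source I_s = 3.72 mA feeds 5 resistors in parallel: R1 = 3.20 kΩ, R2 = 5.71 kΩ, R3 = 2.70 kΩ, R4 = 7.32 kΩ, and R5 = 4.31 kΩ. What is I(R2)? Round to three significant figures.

I ≈ 0.531 mA

Total conductance ΣG = 1/3.20 + 1/5.71 + 1/2.70 + 1/7.32 + 1/4.31 = 1.227 (units of 1/kΩ).
Current divider: I(R2) = I_s · G_k/ΣG = 3.72 × (0.1751/1.227) = 3.72 × 0.1428 = 0.5311 mA.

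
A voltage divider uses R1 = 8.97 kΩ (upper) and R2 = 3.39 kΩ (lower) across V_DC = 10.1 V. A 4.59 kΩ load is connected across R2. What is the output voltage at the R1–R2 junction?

First combine the lower leg with the load: R2 ‖ R_L = 1.950 kΩ.
Then V_out = V_DC · R2'/(R1 + R2') = 10.1 × 1.950/10.92 = 1.803 V.
(Unloaded it would be 2.77 V; the load pulls it down.)

V_out ≈ 1.80 V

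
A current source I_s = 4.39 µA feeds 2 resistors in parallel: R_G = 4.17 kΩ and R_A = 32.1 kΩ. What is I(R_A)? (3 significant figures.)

I ≈ 0.505 µA

Two-branch current divider: I_k = I_s · R_other/(R_1 + R_2).
So I = 4.39 × 4.17/36.27 = 0.5047 µA.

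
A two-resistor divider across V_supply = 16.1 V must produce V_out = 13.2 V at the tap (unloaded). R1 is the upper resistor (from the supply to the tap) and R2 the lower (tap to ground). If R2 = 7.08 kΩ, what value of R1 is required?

R1 ≈ 1.56 kΩ

Required fraction k = V_out/V_supply = 0.8199.
So R1 = R2 · (V_supply/V_out − 1) = 7.08 × (16.1/13.2 − 1) = 7.08 × 0.2197 = 1.555 kΩ.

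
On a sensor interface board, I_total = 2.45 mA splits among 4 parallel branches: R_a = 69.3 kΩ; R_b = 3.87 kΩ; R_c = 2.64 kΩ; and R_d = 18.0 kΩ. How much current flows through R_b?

I ≈ 0.895 mA

Conductances: ΣG = 1/69.3 + 1/3.87 + 1/2.64 + 1/18.0 = 0.7072 (1/kΩ).
Current divider: I(R_b) = I_total · G_k/ΣG = 2.45 × (0.2584/0.7072) = 2.45 × 0.3654 = 0.8952 mA.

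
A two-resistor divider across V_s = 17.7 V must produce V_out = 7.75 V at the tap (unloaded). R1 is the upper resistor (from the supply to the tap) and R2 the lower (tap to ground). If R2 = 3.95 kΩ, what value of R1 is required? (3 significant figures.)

V_out/V_s = R2/(R1+R2) = 0.4379.
So R1 = R2 · (V_s/V_out − 1) = 3.95 × (17.7/7.75 − 1) = 3.95 × 1.284 = 5.071 kΩ.

R1 ≈ 5.07 kΩ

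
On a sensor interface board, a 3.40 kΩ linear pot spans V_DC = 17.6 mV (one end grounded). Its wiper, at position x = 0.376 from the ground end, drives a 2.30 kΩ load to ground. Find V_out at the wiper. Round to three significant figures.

Lower segment x·R_p = 1.278 kΩ; upper segment (1−x)·R_p = 2.122 kΩ.
R_L loads the lower segment: effective lower R = 0.8217 kΩ.
V_out = 17.6 × 0.8217/(2.122 + 0.8217) = 4.913 mV.

V_out ≈ 4.91 mV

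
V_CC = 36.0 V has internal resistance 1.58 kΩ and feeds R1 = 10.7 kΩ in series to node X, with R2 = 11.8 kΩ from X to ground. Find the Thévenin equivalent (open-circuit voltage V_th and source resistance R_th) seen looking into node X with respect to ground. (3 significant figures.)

V_th ≈ 17.6 V, R_th ≈ 6.02 kΩ

R1' = 1.58 + 10.7 = 12.28 kΩ (source resistance + R1).
V_th is the unloaded tap voltage: V_CC · R2/(R1'+R2) = 36.0 × 0.4900 = 17.64 V.
Zeroing V_CC shorts the top of R1' to ground, so R_th = R1' ‖ R2 = 6.018 kΩ.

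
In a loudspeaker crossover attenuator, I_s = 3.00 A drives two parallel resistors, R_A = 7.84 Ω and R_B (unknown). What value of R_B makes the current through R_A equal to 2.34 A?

The fraction through R_A equals R_B/(R_A+R_B).
2.34/3.00 = R_B/(R_A + R_B) → R_B = R_A · (0.7800)/(1 − 0.7800) = 7.84 × 3.545 = 27.80 Ω.

R_B ≈ 27.8 Ω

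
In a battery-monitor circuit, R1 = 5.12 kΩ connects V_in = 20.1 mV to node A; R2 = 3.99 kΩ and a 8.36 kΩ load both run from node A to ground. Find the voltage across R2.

R2 ‖ R_L = (3.99 × 8.36)/(3.99 + 8.36) = 2.701 kΩ.
Voltage divider with the loaded lower leg: V_out = 20.1 × 2.701/(5.12 + 2.701) = 20.1 × 0.3453 = 6.941 mV.

V_out ≈ 6.94 mV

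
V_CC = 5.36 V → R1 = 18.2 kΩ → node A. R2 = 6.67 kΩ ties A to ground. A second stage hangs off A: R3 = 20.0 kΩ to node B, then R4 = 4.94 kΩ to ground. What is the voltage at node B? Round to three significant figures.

V_B ≈ 0.238 V

Node A sees R2 in parallel with the series input of stage 2, R3 + R4 = 24.94 kΩ.
Effective lower resistance at A: R2 ‖ 24.94 = 5.263 kΩ.
V_A = 5.36 × 5.263/(18.2 + 5.263) = 1.202 V.
Stage 2 is unloaded, so V_B = V_A · R4/(R3+R4) = 1.202 × 4.94/24.94 = 0.2381 V.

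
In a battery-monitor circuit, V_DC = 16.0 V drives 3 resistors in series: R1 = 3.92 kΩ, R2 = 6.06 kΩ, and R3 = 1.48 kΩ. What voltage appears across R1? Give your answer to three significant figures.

V ≈ 5.47 V

Total series resistance ΣR = 3.92 + 6.06 + 1.48 = 11.46 kΩ.
By the voltage-divider rule, V = 16.0 × 3.920/11.46 = 5.473 V.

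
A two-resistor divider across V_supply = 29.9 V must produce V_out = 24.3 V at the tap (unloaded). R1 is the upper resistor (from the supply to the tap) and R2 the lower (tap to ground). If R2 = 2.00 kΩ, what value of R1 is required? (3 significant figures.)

The divider ratio is R2/(R1+R2) = 24.3/29.9 = 0.8127.
Rearranging, R1 = R2·(1−k)/k = 2.00 × 0.2305 = 0.4609 kΩ.

R1 ≈ 0.461 kΩ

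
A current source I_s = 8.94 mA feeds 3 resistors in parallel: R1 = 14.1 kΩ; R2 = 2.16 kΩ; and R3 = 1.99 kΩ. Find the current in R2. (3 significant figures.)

I ≈ 3.99 mA

ΣG = 1/14.1 + 1/2.16 + 1/1.99 = 1.036.
Current divider: I(R2) = I_s · G_k/ΣG = 8.94 × (0.4630/1.036) = 8.94 × 0.4467 = 3.994 mA.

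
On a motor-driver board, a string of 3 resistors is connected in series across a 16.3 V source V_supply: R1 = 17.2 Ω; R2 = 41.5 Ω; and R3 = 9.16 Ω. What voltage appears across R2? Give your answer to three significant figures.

Series total: ΣR = 17.2 + 41.5 + 9.16 = 67.86 Ω.
V = V_supply · R/ΣR = 16.3 × 0.6116 = 9.968 V.

V ≈ 9.97 V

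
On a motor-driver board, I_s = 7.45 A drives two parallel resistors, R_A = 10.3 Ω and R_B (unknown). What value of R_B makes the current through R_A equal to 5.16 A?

Two-branch current divider: I_A = I_s · R_B/(R_A + R_B).
With f = 0.6926, R_B = R_A · f/(1−f) = 10.3 × 2.253 = 23.21 Ω.

R_B ≈ 23.2 Ω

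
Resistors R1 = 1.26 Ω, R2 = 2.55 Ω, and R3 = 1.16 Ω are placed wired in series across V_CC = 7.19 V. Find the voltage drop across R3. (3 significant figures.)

V ≈ 1.68 V

Total series resistance ΣR = 1.26 + 2.55 + 1.16 = 4.970 Ω.
Voltage divider: V = V_CC · (1.160 / 4.970) = 7.19 × 0.2334 = 1.678 V.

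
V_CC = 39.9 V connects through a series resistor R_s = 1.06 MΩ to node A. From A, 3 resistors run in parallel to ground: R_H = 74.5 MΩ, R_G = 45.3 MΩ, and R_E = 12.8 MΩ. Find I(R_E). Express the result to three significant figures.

Combine the parallel branches: R_p = (1/74.5 + 1/45.3 + 1/12.8)⁻¹ = 8.801 MΩ.
Node voltage V_A = V_CC · R_p/(R_s + R_p) = 39.9 × 0.8925 = 35.61 V.
Branch current I = V_A/R_E = 35.61/12.8 = 2.782 µA.

I ≈ 2.78 µA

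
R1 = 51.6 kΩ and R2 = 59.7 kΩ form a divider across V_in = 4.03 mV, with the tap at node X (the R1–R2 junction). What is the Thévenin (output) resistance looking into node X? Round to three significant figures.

With V_in suppressed (replaced by a short), R_th = R1 ‖ R2 = (51.60 × 59.7)/(51.60 + 59.7) = 27.68 kΩ.

R_th ≈ 27.7 kΩ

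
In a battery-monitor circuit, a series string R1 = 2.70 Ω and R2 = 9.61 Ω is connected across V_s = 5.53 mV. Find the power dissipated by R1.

P ≈ 0.545 µW

ΣR = 12.31 Ω → I = 5.53/12.31 = 0.4492 mA.
P(R1) = I²·R1 = (0.4492)² × 2.70 = 0.5449 µW.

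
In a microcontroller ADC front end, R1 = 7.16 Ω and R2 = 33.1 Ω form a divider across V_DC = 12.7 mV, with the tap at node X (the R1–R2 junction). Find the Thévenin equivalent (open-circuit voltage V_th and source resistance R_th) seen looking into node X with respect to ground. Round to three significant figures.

V_th is the unloaded tap voltage: V_DC · R2/(R1+R2) = 12.7 × 0.8222 = 10.44 mV.
With V_DC suppressed (replaced by a short), R_th = R1 ‖ R2 = (7.160 × 33.1)/(7.160 + 33.1) = 5.887 Ω.

V_th ≈ 10.4 mV, R_th ≈ 5.89 Ω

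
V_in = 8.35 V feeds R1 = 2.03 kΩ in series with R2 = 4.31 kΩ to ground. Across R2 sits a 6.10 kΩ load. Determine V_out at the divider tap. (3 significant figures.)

R2 ‖ R_L = (4.31 × 6.10)/(4.31 + 6.10) = 2.526 kΩ.
Then V_out = V_in · R2'/(R1 + R2') = 8.35 × 2.526/4.556 = 4.629 V.
(Unloaded it would be 5.68 V; the load pulls it down.)

V_out ≈ 4.63 V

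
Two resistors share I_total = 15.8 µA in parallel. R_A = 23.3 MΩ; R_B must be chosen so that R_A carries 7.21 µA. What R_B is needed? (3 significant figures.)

R_B ≈ 19.6 MΩ

Two-branch current divider: I_A = I_total · R_B/(R_A + R_B).
7.21/15.8 = R_B/(R_A + R_B) → R_B = R_A · (0.4563)/(1 − 0.4563) = 23.3 × 0.8393 = 19.56 MΩ.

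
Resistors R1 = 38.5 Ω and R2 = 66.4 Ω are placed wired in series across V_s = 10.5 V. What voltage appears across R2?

Total series resistance ΣR = 38.5 + 66.4 = 104.9 Ω.
V = V_s · R/ΣR = 10.5 × 0.6330 = 6.646 V.

V ≈ 6.65 V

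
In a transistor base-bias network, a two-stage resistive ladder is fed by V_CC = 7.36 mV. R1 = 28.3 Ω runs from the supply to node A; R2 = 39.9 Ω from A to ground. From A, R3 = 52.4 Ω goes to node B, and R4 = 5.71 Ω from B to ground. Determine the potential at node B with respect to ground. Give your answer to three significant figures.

V_B ≈ 0.329 mV

Looking into the second stage from A: R3 + R4 = 58.11 Ω appears in parallel with R2.
R2 ‖ (R3+R4) = 23.66 Ω.
First divider: V_A = V_CC · 23.66/(28.3 + 23.66) = 3.351 mV.
Then the unloaded second divider: V_B = V_A × R4/(R3+R4) = 3.351 × 0.09826 = 0.3293 mV.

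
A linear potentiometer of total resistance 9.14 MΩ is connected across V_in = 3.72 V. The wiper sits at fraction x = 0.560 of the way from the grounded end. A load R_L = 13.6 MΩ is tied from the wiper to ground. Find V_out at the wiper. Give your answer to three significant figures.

V_out ≈ 1.79 V

Split the track: R_lower = x·R_p = 5.118 MΩ, R_upper = (1−x)·R_p = 4.022 MΩ.
Lower segment in parallel with the load: 5.118 ‖ 13.6 = 3.719 MΩ.
V_out = 3.72 × 3.719/(4.022 + 3.719) = 1.787 V.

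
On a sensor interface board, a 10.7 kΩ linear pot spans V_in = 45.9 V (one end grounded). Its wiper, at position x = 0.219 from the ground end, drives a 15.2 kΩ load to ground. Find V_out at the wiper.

The pot divides into 8.357 kΩ above the wiper and 2.343 kΩ below.
R_L loads the lower segment: effective lower R = 2.030 kΩ.
Then V_out = V_in · 2.030/(8.357 + 2.030) = 8.972 V.

V_out ≈ 8.97 V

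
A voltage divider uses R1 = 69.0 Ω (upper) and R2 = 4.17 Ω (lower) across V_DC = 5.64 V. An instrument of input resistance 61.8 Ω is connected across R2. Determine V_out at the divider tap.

V_out ≈ 0.302 V

R2 ‖ R_L = (4.17 × 61.8)/(4.17 + 61.8) = 3.906 Ω.
Now apply the divider: V_out = 5.64 × 0.05358 = 0.3022 V.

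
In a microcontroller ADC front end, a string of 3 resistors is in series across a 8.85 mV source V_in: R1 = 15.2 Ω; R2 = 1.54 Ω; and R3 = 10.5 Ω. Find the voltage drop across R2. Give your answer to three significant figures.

V ≈ 0.500 mV

Total series resistance ΣR = 15.2 + 1.54 + 10.5 = 27.24 Ω.
By the voltage-divider rule, V = 8.85 × 1.540/27.24 = 0.5003 mV.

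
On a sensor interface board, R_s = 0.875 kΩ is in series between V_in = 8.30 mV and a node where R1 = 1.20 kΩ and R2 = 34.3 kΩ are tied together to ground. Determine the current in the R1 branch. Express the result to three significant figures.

I ≈ 3.94 µA

Combine the parallel branches: R_p = (1/1.20 + 1/34.3)⁻¹ = 1.159 kΩ.
Node voltage V_A = V_in · R_p/(R_s + R_p) = 8.30 × 0.5699 = 4.730 mV.
I(R1) = V_A / R1 = 4.730/1.20 = 3.942 µA.
(Check via current divider: I_total = 4.080 µA; share G_k/ΣG = 0.9662 → same result.)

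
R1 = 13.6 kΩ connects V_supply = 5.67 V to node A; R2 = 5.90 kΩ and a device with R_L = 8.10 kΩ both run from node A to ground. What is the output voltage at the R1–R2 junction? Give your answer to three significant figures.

The load sits in parallel with R2, giving an effective lower resistance R2' = R2·R_L/(R2+R_L) = 3.414 kΩ.
Now apply the divider: V_out = 5.67 × 0.2006 = 1.138 V.
(Unloaded it would be 1.72 V; the load pulls it down.)

V_out ≈ 1.14 V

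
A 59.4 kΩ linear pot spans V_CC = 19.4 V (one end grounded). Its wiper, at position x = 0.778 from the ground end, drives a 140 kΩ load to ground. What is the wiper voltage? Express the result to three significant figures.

Split the track: R_lower = x·R_p = 46.21 kΩ, R_upper = (1−x)·R_p = 13.19 kΩ.
Lower segment in parallel with the load: 46.21 ‖ 140 = 34.74 kΩ.
Then V_out = V_CC · 34.74/(13.19 + 34.74) = 14.06 V.

V_out ≈ 14.1 V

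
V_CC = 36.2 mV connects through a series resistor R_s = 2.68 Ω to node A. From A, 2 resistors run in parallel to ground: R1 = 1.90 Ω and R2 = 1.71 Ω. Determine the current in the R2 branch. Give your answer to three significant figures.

Combine the parallel branches: R_p = (1/1.90 + 1/1.71)⁻¹ = 0.9000 Ω.
V_A by voltage divider: V_A = 36.2 × 0.9000/(2.68 + 0.9000) = 9.101 mV.
I(R2) = V_A / R2 = 9.101/1.71 = 5.322 mA.
(Equivalently: I_total = 10.11 mA, then current-divider fraction G_k/ΣG = 0.5263.)

I ≈ 5.32 mA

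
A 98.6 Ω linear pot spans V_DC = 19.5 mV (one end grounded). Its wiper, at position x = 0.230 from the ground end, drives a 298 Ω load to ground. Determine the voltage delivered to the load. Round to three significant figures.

Split the track: R_lower = x·R_p = 22.68 Ω, R_upper = (1−x)·R_p = 75.92 Ω.
(x·R_p) ‖ R_L = 21.07 Ω.
Loaded-divider output: V_out = 19.5 × 0.2173 = 4.237 mV.
(Unloaded: V_out = x·V_DC = 4.49 mV.)

V_out ≈ 4.24 mV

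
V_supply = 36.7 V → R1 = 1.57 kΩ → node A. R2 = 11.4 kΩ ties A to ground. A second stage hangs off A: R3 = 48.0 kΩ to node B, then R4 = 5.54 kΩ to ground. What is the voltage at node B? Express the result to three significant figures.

Looking into the second stage from A: R3 + R4 = 53.54 kΩ appears in parallel with R2.
Effective lower resistance at A: R2 ‖ 53.54 = 9.399 kΩ.
First divider: V_A = V_supply · 9.399/(1.57 + 9.399) = 31.45 V.
Then the unloaded second divider: V_B = V_A × R4/(R3+R4) = 31.45 × 0.1035 = 3.254 V.

V_B ≈ 3.25 V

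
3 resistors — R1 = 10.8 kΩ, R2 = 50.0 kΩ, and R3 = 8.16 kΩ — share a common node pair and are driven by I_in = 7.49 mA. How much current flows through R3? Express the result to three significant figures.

Conductances: ΣG = 1/10.8 + 1/50.0 + 1/8.16 = 0.2351 (1/kΩ).
Current divider: I(R3) = I_in · G_k/ΣG = 7.49 × (0.1225/0.2351) = 7.49 × 0.5212 = 3.904 mA.

I ≈ 3.90 mA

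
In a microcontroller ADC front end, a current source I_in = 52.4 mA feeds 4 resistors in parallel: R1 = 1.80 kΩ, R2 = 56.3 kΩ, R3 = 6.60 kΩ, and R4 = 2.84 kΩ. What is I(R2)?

I ≈ 0.864 mA

ΣG = 1/1.80 + 1/56.3 + 1/6.60 + 1/2.84 = 1.077.
Current divider: I(R2) = I_in · G_k/ΣG = 52.4 × (0.01776/1.077) = 52.4 × 0.01649 = 0.8642 mA.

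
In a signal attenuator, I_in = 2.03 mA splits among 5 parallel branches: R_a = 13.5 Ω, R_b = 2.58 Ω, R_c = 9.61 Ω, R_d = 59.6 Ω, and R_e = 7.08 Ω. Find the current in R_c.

I ≈ 0.292 mA

ΣG = 1/13.5 + 1/2.58 + 1/9.61 + 1/59.6 + 1/7.08 = 0.7238.
R_c takes the fraction G_k/ΣG = 0.1041/0.7238 = 0.1438, so I = 2.03 × 0.1438 = 0.2919 mA.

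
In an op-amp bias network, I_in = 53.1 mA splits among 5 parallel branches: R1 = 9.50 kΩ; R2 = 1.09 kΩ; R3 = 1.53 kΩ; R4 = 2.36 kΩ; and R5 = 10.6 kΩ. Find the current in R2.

Conductances: ΣG = 1/9.50 + 1/1.09 + 1/1.53 + 1/2.36 + 1/10.6 = 2.194 (1/kΩ).
Current divider: I(R2) = I_in · G_k/ΣG = 53.1 × (0.9174/2.194) = 53.1 × 0.4181 = 22.20 mA.

I ≈ 22.2 mA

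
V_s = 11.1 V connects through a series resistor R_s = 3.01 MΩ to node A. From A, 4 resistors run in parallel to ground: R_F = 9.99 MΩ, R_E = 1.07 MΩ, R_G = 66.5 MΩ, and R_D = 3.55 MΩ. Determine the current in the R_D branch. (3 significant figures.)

I ≈ 0.624 µA

Equivalent of the parallel group: R_p = 0.7511 MΩ.
V_A = 11.1 × 0.7511/3.761 = 2.217 V.
I(R_D) = V_A / R_D = 2.217/3.55 = 0.6244 µA.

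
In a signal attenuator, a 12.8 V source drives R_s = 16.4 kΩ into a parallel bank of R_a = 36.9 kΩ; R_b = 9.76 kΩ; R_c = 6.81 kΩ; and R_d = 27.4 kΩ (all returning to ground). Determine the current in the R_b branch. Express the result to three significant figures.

I ≈ 0.214 mA

Combine the parallel branches: R_p = (1/36.9 + 1/9.76 + 1/6.81 + 1/27.4)⁻¹ = 3.196 kΩ.
Node voltage V_A = V_CC · R_p/(R_s + R_p) = 12.8 × 0.1631 = 2.088 V.
I(R_b) = V_A / R_b = 2.088/9.76 = 0.2139 mA.
(Equivalently: I_total = 0.6532 mA, then current-divider fraction G_k/ΣG = 0.3275.)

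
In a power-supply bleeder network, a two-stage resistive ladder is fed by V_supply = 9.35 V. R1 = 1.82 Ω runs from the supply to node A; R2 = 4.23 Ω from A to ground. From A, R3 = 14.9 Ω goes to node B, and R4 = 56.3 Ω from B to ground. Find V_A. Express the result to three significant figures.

V_A ≈ 6.42 V

Node A sees R2 in parallel with the series input of stage 2, R3 + R4 = 71.20 Ω.
Effective lower resistance at A: R2 ‖ 71.20 = 3.993 Ω.
V_A = 9.35 × 3.993/(1.82 + 3.993) = 6.422 V.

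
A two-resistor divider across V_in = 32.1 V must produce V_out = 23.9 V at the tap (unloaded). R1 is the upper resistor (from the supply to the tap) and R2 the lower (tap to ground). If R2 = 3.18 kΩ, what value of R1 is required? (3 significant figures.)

R1 ≈ 1.09 kΩ

V_out/V_in = R2/(R1+R2) = 0.7445.
Rearranging, R1 = R2·(1−k)/k = 3.18 × 0.3431 = 1.091 kΩ.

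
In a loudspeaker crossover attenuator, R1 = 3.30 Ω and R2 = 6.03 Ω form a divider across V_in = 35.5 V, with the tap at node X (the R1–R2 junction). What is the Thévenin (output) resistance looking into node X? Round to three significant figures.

Zeroing V_in shorts the top of R1 to ground, so R_th = R1 ‖ R2 = 2.133 Ω.

R_th ≈ 2.13 Ω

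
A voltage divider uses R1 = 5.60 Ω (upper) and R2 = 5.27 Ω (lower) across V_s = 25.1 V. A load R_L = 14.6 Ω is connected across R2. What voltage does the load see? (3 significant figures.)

V_out ≈ 10.3 V

R2 ‖ R_L = (5.27 × 14.6)/(5.27 + 14.6) = 3.872 Ω.
Voltage divider with the loaded lower leg: V_out = 25.1 × 3.872/(5.60 + 3.872) = 25.1 × 0.4088 = 10.26 V.
(Unloaded it would be 12.2 V; the load pulls it down.)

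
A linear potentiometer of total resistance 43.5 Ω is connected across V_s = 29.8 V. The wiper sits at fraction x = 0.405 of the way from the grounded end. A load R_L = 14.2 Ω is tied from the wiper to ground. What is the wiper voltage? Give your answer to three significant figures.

V_out ≈ 6.94 V

Lower segment x·R_p = 17.62 Ω; upper segment (1−x)·R_p = 25.88 Ω.
R_L loads the lower segment: effective lower R = 7.863 Ω.
Then V_out = V_s · 7.863/(25.88 + 7.863) = 6.943 V.
(Unloaded: V_out = x·V_s = 12.1 V.)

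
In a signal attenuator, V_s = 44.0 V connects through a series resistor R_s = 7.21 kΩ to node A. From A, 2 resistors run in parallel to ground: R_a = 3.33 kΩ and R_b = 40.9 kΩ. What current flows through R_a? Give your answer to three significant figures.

I ≈ 3.95 mA

Equivalent of the parallel group: R_p = 3.079 kΩ.
V_A = 44.0 × 3.079/10.29 = 13.17 V.
Branch current I = V_A/R_a = 13.17/3.33 = 3.954 mA.
(Equivalently: I_total = 4.276 mA, then current-divider fraction G_k/ΣG = 0.9247.)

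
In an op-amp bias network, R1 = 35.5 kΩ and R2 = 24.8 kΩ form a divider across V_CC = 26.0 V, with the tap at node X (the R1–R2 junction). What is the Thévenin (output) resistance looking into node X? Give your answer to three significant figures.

Zeroing V_CC shorts the top of R1 to ground, so R_th = R1 ‖ R2 = 14.60 kΩ.

R_th ≈ 14.6 kΩ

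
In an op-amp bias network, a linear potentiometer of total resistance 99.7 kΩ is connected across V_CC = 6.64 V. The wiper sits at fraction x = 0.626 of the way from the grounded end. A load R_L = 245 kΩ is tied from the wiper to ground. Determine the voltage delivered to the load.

Lower segment x·R_p = 62.41 kΩ; upper segment (1−x)·R_p = 37.29 kΩ.
(x·R_p) ‖ R_L = 49.74 kΩ.
Then V_out = V_CC · 49.74/(37.29 + 49.74) = 3.795 V.
(Unloaded: V_out = x·V_CC = 4.16 V.)

V_out ≈ 3.80 V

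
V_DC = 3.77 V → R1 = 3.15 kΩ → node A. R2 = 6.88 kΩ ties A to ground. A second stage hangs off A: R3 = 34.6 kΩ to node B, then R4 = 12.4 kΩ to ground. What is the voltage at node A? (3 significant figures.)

The second stage (R3 + R4 = 47.00 kΩ) loads node A in parallel with R2.
Effective lower resistance at A: R2 ‖ 47.00 = 6.001 kΩ.
So V_A = 3.77 × 0.6558 = 2.472 V.

V_A ≈ 2.47 V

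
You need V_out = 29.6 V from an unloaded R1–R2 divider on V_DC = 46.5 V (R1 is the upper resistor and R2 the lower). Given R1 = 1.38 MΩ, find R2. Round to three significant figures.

R2 ≈ 2.42 MΩ

The divider ratio is R2/(R1+R2) = 29.6/46.5 = 0.6366.
R2 = R1 · 0.6366/(1 − 0.6366) = 2.417 MΩ.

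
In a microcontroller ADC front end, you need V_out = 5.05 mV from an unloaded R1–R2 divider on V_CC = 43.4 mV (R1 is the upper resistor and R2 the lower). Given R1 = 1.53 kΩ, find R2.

The divider ratio is R2/(R1+R2) = 5.05/43.4 = 0.1164.
Rearranging, R2 = R1·k/(1−k) = 1.53 × 0.1317 = 0.2015 kΩ.

R2 ≈ 0.201 kΩ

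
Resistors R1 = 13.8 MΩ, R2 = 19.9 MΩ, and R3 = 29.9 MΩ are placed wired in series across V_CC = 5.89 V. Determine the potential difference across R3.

Total series resistance ΣR = 13.8 + 19.9 + 29.9 = 63.60 MΩ.
By the voltage-divider rule, V = 5.89 × 29.90/63.60 = 2.769 V.

V ≈ 2.77 V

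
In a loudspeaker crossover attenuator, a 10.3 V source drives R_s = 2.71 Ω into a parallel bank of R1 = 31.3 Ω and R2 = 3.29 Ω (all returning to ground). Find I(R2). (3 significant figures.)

I ≈ 1.64 A

Equivalent of the parallel group: R_p = 2.977 Ω.
V_A by voltage divider: V_A = 10.3 × 2.977/(2.71 + 2.977) = 5.392 V.
Branch current I = V_A/R2 = 5.392/3.29 = 1.639 A.
(Equivalently: I_total = 1.811 A, then current-divider fraction G_k/ΣG = 0.9049.)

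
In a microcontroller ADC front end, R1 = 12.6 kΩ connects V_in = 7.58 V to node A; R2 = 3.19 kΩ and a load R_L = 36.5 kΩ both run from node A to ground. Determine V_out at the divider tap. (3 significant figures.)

V_out ≈ 1.43 V

R2 ‖ R_L = (3.19 × 36.5)/(3.19 + 36.5) = 2.934 kΩ.
Voltage divider with the loaded lower leg: V_out = 7.58 × 2.934/(12.6 + 2.934) = 7.58 × 0.1889 = 1.432 V.
(Unloaded it would be 1.53 V; the load pulls it down.)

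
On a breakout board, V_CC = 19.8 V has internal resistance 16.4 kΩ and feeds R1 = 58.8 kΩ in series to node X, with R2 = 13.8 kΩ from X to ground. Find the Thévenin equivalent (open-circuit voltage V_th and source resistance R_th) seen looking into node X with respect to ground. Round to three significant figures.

V_th ≈ 3.07 V, R_th ≈ 11.7 kΩ

R1' = 16.4 + 58.8 = 75.20 kΩ (source resistance + R1).
V_th is the unloaded tap voltage: V_CC · R2/(R1'+R2) = 19.8 × 0.1551 = 3.070 V.
With V_CC suppressed (replaced by a short), R_th = R1' ‖ R2 = (75.20 × 13.8)/(75.20 + 13.8) = 11.66 kΩ.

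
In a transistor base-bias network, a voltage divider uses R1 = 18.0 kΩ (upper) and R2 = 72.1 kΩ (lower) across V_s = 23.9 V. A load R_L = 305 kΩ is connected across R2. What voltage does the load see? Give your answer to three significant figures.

V_out ≈ 18.3 V

First combine the lower leg with the load: R2 ‖ R_L = 58.31 kΩ.
Then V_out = V_s · R2'/(R1 + R2') = 23.9 × 58.31/76.31 = 18.26 V.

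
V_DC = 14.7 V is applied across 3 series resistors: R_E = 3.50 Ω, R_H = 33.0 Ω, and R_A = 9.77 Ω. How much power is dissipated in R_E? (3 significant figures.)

The common current is I = 14.7/46.27 = 0.3177 A.
P(R_E) = I²·R_E = (0.3177)² × 3.50 = 0.3533 W.

P ≈ 0.353 W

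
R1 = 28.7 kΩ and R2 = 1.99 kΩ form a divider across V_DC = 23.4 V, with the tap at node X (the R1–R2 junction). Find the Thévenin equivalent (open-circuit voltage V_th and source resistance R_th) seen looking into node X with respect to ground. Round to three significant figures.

V_th ≈ 1.52 V, R_th ≈ 1.86 kΩ

V_th is the unloaded tap voltage: V_DC · R2/(R1+R2) = 23.4 × 0.06484 = 1.517 V.
Looking into X with the source shorted: R_th = R1·R2/(R1+R2) = 28.70 × 1.99/30.69 = 1.861 kΩ.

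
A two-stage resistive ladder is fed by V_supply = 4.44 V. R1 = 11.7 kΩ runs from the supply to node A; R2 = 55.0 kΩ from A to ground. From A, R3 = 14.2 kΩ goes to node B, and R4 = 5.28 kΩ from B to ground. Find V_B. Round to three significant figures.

The second stage (R3 + R4 = 19.48 kΩ) loads node A in parallel with R2.
Effective lower resistance at A: R2 ‖ 19.48 = 14.39 kΩ.
First divider: V_A = V_supply · 14.39/(11.7 + 14.39) = 2.449 V.
Then the unloaded second divider: V_B = V_A × R4/(R3+R4) = 2.449 × 0.2710 = 0.6637 V.

V_B ≈ 0.664 V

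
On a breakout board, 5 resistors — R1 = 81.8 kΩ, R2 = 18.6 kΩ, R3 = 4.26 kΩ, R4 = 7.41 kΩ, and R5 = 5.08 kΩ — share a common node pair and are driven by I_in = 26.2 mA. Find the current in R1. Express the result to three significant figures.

Conductances: ΣG = 1/81.8 + 1/18.6 + 1/4.26 + 1/7.41 + 1/5.08 = 0.6325 (1/kΩ).
Current divider: I(R1) = I_in · G_k/ΣG = 26.2 × (0.01222/0.6325) = 26.2 × 0.01933 = 0.5064 mA.

I ≈ 0.506 mA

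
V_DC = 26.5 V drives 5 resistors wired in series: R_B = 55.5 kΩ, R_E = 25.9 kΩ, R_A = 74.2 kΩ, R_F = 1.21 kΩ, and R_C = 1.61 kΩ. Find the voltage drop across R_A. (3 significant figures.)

Total series resistance ΣR = 55.5 + 25.9 + 74.2 + 1.21 + 1.61 = 158.4 kΩ.
Voltage divider: V = V_DC · (74.20 / 158.4) = 26.5 × 0.4684 = 12.41 V.

V ≈ 12.4 V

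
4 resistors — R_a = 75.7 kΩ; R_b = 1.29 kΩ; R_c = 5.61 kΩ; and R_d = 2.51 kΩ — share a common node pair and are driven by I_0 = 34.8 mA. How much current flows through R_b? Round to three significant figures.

Total conductance ΣG = 1/75.7 + 1/1.29 + 1/5.61 + 1/2.51 = 1.365 (units of 1/kΩ).
Current divider: I(R_b) = I_0 · G_k/ΣG = 34.8 × (0.7752/1.365) = 34.8 × 0.5679 = 19.76 mA.

I ≈ 19.8 mA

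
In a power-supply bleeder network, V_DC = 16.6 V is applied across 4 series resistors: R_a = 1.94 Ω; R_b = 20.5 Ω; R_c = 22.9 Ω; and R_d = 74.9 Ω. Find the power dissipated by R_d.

P ≈ 1.43 W

ΣR = 120.2 Ω → I = 16.6/120.2 = 0.1381 A.
V(R_d) = I·R = 10.34 V; P = V·I = 10.34 × 0.1381 = 1.428 W.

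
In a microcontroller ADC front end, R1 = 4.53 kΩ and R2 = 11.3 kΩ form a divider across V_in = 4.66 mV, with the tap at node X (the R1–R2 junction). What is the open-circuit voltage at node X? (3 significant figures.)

V_th ≈ 3.33 mV

With X open, the divider is unloaded: V_th = 4.66 × 11.3/15.83 = 3.326 mV.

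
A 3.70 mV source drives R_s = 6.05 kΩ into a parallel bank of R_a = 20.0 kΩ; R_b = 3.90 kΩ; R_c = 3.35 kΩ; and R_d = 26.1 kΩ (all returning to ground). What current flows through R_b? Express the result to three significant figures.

I ≈ 0.194 µA

Parallel bank: R_p = 1/(1/20.0 + 1/3.90 + 1/3.35 + 1/26.1) = 1.555 kΩ.
V_A = 3.70 × 1.555/7.605 = 0.7564 mV.
Branch current I = V_A/R_b = 0.7564/3.90 = 0.1940 µA.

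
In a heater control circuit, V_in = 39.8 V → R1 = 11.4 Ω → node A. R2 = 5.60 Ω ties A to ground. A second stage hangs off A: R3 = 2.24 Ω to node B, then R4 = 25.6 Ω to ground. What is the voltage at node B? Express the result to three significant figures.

Node A sees R2 in parallel with the series input of stage 2, R3 + R4 = 27.84 Ω.
R2 ‖ (R3+R4) = 4.662 Ω.
So V_A = 39.8 × 0.2903 = 11.55 V.
Then the unloaded second divider: V_B = V_A × R4/(R3+R4) = 11.55 × 0.9195 = 10.62 V.

V_B ≈ 10.6 V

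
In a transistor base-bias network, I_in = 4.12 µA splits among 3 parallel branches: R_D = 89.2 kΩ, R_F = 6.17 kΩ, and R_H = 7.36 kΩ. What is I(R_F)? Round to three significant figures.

I ≈ 2.16 µA

Conductances: ΣG = 1/89.2 + 1/6.17 + 1/7.36 = 0.3092 (1/kΩ).
By the current-divider rule, I = I_in · G_k/ΣG = 4.12 × 0.5243 = 2.160 µA.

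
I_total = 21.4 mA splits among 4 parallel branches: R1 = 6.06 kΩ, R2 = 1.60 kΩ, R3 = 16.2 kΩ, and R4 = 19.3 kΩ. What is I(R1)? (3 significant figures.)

Conductances: ΣG = 1/6.06 + 1/1.60 + 1/16.2 + 1/19.3 = 0.9036 (1/kΩ).
R1 takes the fraction G_k/ΣG = 0.1650/0.9036 = 0.1826, so I = 21.4 × 0.1826 = 3.908 mA.

I ≈ 3.91 mA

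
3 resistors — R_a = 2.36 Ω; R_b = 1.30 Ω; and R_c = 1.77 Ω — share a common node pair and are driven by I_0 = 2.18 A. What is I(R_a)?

I ≈ 0.525 A

ΣG = 1/2.36 + 1/1.30 + 1/1.77 = 1.758.
By the current-divider rule, I = I_0 · G_k/ΣG = 2.18 × 0.2410 = 0.5255 A.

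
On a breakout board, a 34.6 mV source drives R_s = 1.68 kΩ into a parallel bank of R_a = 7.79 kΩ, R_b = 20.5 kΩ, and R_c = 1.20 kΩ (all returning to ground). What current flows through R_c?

I ≈ 10.7 µA

Combine the parallel branches: R_p = (1/7.79 + 1/20.5 + 1/1.20)⁻¹ = 0.9896 kΩ.
Node voltage V_A = V_s · R_p/(R_s + R_p) = 34.6 × 0.3707 = 12.83 mV.
Branch current I = V_A/R_c = 12.83/1.20 = 10.69 µA.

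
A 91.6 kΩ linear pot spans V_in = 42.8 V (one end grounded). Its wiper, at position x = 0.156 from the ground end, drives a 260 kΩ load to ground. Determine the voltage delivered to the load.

V_out ≈ 6.38 V

Lower segment x·R_p = 14.29 kΩ; upper segment (1−x)·R_p = 77.31 kΩ.
R_L loads the lower segment: effective lower R = 13.55 kΩ.
V_out = 42.8 × 13.55/(77.31 + 13.55) = 6.381 V.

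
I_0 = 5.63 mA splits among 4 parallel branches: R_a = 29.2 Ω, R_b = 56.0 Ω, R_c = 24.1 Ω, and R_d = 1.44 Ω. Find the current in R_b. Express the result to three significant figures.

Total conductance ΣG = 1/29.2 + 1/56.0 + 1/24.1 + 1/1.44 = 0.7880 (units of 1/Ω).
Current divider: I(R_b) = I_0 · G_k/ΣG = 5.63 × (0.01786/0.7880) = 5.63 × 0.02266 = 0.1276 mA.

I ≈ 0.128 mA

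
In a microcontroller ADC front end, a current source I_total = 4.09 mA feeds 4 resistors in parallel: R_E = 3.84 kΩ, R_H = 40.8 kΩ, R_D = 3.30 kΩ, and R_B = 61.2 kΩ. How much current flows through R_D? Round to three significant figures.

Conductances: ΣG = 1/3.84 + 1/40.8 + 1/3.30 + 1/61.2 = 0.6043 (1/kΩ).
R_D takes the fraction G_k/ΣG = 0.3030/0.6043 = 0.5015, so I = 4.09 × 0.5015 = 2.051 mA.

I ≈ 2.05 mA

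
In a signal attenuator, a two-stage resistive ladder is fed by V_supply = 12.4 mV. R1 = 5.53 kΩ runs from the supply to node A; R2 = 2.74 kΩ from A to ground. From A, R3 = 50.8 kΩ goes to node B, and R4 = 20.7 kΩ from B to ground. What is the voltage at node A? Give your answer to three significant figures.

Looking into the second stage from A: R3 + R4 = 71.50 kΩ appears in parallel with R2.
R2 ‖ (R3+R4) = 2.639 kΩ.
V_A = 12.4 × 2.639/(5.53 + 2.639) = 4.006 mV.

V_A ≈ 4.01 mV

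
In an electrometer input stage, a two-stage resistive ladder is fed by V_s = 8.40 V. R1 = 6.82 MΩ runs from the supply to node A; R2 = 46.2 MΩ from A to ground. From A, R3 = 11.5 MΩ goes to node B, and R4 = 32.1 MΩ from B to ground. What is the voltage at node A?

Looking into the second stage from A: R3 + R4 = 43.60 MΩ appears in parallel with R2.
Effective lower resistance at A: R2 ‖ 43.60 = 22.43 MΩ.
First divider: V_A = V_s · 22.43/(6.82 + 22.43) = 6.442 V.

V_A ≈ 6.44 V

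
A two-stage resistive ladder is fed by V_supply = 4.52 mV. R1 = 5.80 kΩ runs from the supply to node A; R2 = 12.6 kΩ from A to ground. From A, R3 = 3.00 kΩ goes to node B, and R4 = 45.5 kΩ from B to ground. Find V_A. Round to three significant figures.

V_A ≈ 2.86 mV

The second stage (R3 + R4 = 48.50 kΩ) loads node A in parallel with R2.
Effective lower resistance at A: R2 ‖ 48.50 = 10.00 kΩ.
First divider: V_A = V_supply · 10.00/(5.80 + 10.00) = 2.861 mV.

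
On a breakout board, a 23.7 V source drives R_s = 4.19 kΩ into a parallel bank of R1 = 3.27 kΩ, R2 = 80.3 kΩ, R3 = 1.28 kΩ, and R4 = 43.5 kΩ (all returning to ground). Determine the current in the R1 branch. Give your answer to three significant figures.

I ≈ 1.27 mA

Combine the parallel branches: R_p = (1/3.27 + 1/80.3 + 1/1.28 + 1/43.5)⁻¹ = 0.8909 kΩ.
V_A by voltage divider: V_A = 23.7 × 0.8909/(4.19 + 0.8909) = 4.156 V.
I(R1) = V_A / R1 = 4.156/3.27 = 1.271 mA.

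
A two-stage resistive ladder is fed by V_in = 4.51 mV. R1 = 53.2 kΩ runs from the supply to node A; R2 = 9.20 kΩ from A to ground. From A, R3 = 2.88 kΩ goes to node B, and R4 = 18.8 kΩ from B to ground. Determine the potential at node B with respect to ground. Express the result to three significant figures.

Looking into the second stage from A: R3 + R4 = 21.68 kΩ appears in parallel with R2.
R2 ‖ (R3+R4) = 6.459 kΩ.
First divider: V_A = V_in · 6.459/(53.2 + 6.459) = 0.4883 mV.
V_B = V_A × 0.8672 = 0.4234 mV.

V_B ≈ 0.423 mV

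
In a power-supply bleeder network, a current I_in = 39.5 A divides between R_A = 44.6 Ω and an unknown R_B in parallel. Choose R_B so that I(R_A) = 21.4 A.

R_B ≈ 52.7 Ω

Two-branch current divider: I_A = I_in · R_B/(R_A + R_B).
21.4/39.5 = R_B/(R_A + R_B) → R_B = R_A · (0.5418)/(1 − 0.5418) = 44.6 × 1.182 = 52.73 Ω.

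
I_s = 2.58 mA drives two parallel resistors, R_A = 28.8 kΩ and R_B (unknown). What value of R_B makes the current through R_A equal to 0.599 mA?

Two-branch current divider: I_A = I_s · R_B/(R_A + R_B).
With f = 0.2322, R_B = R_A · f/(1−f) = 28.8 × 0.3024 = 8.708 kΩ.

R_B ≈ 8.71 kΩ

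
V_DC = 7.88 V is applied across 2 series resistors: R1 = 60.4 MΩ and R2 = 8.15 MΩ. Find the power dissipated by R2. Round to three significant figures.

The common current is I = 7.88/68.55 = 0.1150 µA.
P = I²R = 0.01321 × 8.15 = 0.1077 µW.

P ≈ 0.108 µW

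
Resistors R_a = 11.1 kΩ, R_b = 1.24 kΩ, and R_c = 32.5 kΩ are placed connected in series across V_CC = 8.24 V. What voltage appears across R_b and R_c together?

Total series resistance ΣR = 11.1 + 1.24 + 32.5 = 44.84 kΩ.
R_{R_b..R_c} = 1.24 + 32.5 = 33.74 kΩ.
By the voltage-divider rule, V = 8.24 × 33.74/44.84 = 6.200 V.

V ≈ 6.20 V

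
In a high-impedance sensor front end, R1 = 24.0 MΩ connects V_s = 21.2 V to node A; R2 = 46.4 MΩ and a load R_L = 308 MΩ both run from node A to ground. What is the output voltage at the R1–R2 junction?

V_out ≈ 13.3 V

The load sits in parallel with R2, giving an effective lower resistance R2' = R2·R_L/(R2+R_L) = 40.33 MΩ.
Voltage divider with the loaded lower leg: V_out = 21.2 × 40.33/(24.0 + 40.33) = 21.2 × 0.6269 = 13.29 V.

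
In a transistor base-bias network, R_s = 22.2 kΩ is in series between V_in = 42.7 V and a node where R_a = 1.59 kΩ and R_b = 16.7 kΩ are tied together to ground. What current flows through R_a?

Combine the parallel branches: R_p = (1/1.59 + 1/16.7)⁻¹ = 1.452 kΩ.
V_A by voltage divider: V_A = 42.7 × 1.452/(22.2 + 1.452) = 2.621 V.
I(R_a) = V_A / R_a = 2.621/1.59 = 1.648 mA.

I ≈ 1.65 mA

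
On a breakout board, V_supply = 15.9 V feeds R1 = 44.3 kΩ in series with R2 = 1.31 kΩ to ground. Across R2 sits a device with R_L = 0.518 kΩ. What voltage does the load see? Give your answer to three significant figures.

First combine the lower leg with the load: R2 ‖ R_L = 0.3712 kΩ.
Voltage divider with the loaded lower leg: V_out = 15.9 × 0.3712/(44.3 + 0.3712) = 15.9 × 0.008310 = 0.1321 V.
(Unloaded it would be 0.457 V; the load pulls it down.)

V_out ≈ 0.132 V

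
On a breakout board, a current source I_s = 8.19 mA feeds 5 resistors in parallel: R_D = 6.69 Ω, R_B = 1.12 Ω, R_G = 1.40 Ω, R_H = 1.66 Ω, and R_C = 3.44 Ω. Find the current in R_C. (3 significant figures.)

I ≈ 0.899 mA

ΣG = 1/6.69 + 1/1.12 + 1/1.40 + 1/1.66 + 1/3.44 = 2.650.
By the current-divider rule, I = I_s · G_k/ΣG = 8.19 × 0.1097 = 0.8985 mA.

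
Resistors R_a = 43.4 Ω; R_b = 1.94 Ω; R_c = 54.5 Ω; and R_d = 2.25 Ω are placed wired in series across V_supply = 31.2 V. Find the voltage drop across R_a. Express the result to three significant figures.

Total series resistance ΣR = 43.4 + 1.94 + 54.5 + 2.25 = 102.1 Ω.
V = V_supply · R/ΣR = 31.2 × 0.4251 = 13.26 V.

V ≈ 13.3 V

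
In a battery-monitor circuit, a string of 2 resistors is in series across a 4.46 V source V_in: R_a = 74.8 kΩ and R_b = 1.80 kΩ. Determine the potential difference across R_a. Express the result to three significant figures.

Series total: ΣR = 74.8 + 1.80 = 76.60 kΩ.
By the voltage-divider rule, V = 4.46 × 74.80/76.60 = 4.355 V.

V ≈ 4.36 V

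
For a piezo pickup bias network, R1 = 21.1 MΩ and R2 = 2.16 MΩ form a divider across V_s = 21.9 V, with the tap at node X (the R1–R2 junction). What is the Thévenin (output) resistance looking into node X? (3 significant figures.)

R_th ≈ 1.96 MΩ

With V_s suppressed (replaced by a short), R_th = R1 ‖ R2 = (21.10 × 2.16)/(21.10 + 2.16) = 1.959 MΩ.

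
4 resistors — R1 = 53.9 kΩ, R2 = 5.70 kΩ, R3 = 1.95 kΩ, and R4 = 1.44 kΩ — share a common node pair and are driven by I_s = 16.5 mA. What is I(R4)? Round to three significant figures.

I ≈ 8.18 mA

Conductances: ΣG = 1/53.9 + 1/5.70 + 1/1.95 + 1/1.44 = 1.401 (1/kΩ).
R4 takes the fraction G_k/ΣG = 0.6944/1.401 = 0.4956, so I = 16.5 × 0.4956 = 8.177 mA.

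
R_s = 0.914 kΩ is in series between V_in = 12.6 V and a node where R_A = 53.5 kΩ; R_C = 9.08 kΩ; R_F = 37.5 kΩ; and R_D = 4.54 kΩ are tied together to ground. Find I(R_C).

I ≈ 1.03 mA

Parallel bank: R_p = 1/(1/53.5 + 1/9.08 + 1/37.5 + 1/4.54) = 2.661 kΩ.
V_A by voltage divider: V_A = 12.6 × 2.661/(0.914 + 2.661) = 9.379 V.
I(R_C) = V_A / R_C = 9.379/9.08 = 1.033 mA.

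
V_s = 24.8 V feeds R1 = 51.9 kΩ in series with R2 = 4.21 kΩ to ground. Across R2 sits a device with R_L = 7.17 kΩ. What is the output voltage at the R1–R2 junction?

V_out ≈ 1.21 V

The load sits in parallel with R2, giving an effective lower resistance R2' = R2·R_L/(R2+R_L) = 2.653 kΩ.
Voltage divider with the loaded lower leg: V_out = 24.8 × 2.653/(51.9 + 2.653) = 24.8 × 0.04862 = 1.206 V.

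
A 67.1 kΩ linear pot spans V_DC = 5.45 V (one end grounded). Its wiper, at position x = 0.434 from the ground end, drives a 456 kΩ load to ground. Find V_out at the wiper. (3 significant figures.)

The pot divides into 37.98 kΩ above the wiper and 29.12 kΩ below.
R_L loads the lower segment: effective lower R = 27.37 kΩ.
V_out = 5.45 × 27.37/(37.98 + 27.37) = 2.283 V.

V_out ≈ 2.28 V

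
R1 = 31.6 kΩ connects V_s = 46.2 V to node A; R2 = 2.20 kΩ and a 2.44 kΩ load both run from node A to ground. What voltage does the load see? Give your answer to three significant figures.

V_out ≈ 1.63 V

First combine the lower leg with the load: R2 ‖ R_L = 1.157 kΩ.
Voltage divider with the loaded lower leg: V_out = 46.2 × 1.157/(31.6 + 1.157) = 46.2 × 0.03532 = 1.632 V.
(Unloaded it would be 3.01 V; the load pulls it down.)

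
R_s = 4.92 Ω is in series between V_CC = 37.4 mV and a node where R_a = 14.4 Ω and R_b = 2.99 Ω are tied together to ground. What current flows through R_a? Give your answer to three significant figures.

I ≈ 0.869 mA

Parallel bank: R_p = 1/(1/14.4 + 1/2.99) = 2.476 Ω.
V_A by voltage divider: V_A = 37.4 × 2.476/(4.92 + 2.476) = 12.52 mV.
I(R_a) = V_A / R_a = 12.52/14.4 = 0.8695 mA.
(Equivalently: I_total = 5.057 mA, then current-divider fraction G_k/ΣG = 0.1719.)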